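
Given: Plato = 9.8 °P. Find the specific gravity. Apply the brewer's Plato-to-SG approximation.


SG = 259/(259 − P)
SG = 259/(259 − 9.8)

1.0393


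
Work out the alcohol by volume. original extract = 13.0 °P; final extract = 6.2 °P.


SG = 259/(259 − P);  ABV = (OG − FG)·131.25
OG = 259/(259 − 13.0) = 1.0528
FG = 259/(259 − 6.2) = 1.0245
ABV = (1.0528 − 1.0245)·131.25

3.7170 % ABV


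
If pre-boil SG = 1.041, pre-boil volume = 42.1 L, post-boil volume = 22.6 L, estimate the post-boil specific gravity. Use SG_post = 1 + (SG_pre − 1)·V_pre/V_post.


pts_pre = (1.041 − 1)·1000 = 41.0000
pts_post = 41.0000·42.1/22.6 = 76.3761
SG_post = 1 + 76.3761/1000

1.0764


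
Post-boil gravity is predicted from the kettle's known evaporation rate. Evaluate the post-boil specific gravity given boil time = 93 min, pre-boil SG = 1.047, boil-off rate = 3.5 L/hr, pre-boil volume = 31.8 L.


V_post = V_pre − rate·(t/60);  SG_post = 1 + (SG_pre−1)·V_pre/V_post
V_post = 31.8 − 3.5·(93/60) = 26.3750
SG_post = 1 + (1.047 − 1)·31.8/26.3750

1.0567


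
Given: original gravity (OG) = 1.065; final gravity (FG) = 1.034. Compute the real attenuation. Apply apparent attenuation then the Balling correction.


AA = (OG−FG)/(OG−1)·100;  RA = AA·0.8192
AA = (1.065 − 1.034)/(1.065 − 1)·100 = 47.6923
RA = 47.6923·0.8192

39.0695 %


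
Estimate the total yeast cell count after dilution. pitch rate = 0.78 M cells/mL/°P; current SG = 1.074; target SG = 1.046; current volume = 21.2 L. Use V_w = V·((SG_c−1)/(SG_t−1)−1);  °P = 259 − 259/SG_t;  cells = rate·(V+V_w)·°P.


V_w = 21.2·((1.074−1)/(1.046−1)−1) = 12.9043
V_final = 21.2 + 12.9043 = 34.1043
°P = 259 − 259/1.046 = 11.3901
cells = 0.78·34.1043·11.3901

302.9914 billion cells


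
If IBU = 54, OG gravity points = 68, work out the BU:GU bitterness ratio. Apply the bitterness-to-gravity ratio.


BU:GU = IBU / OG_points
BU:GU = 54 / 68

0.7941


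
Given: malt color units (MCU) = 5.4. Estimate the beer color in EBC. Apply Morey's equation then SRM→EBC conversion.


SRM = 1.4922·MCU^0.6859;  EBC = SRM·1.97
SRM = 1.4922·5.4^0.6859 = 4.7443
EBC = 4.7443·1.97

9.3464 EBC


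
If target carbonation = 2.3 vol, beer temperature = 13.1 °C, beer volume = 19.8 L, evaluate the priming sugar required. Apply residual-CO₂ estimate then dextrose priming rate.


residual = 14.695·(0.01821 + 0.09011·e^(−0.04·T));  sugar = (target − residual)·4.0·V
residual = 14.695·(0.01821 + 0.09011·e^(−0.04·13.1)) = 1.0517
sugar = (2.3 − 1.0517)·4.0·19.8

98.8656 g


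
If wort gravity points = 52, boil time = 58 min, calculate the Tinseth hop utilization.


U = 1.65·0.000125^(GP/1000) · (1 − e^(−0.04·t))/4.15
bigness = 1.65·0.000125^(52/1000) = 1.0340
boil_factor = (1 − e^(−0.04·58))/4.15 = 0.2173
U = 1.0340 · 0.2173

0.2247


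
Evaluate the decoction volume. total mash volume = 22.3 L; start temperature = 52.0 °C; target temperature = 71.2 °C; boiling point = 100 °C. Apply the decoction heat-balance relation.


V_dec = V_total·(T_target − T_start)/(T_boil − T_start)
V_dec = 22.3·(71.2 − 52.0)/(100 − 52.0)

8.9200 L


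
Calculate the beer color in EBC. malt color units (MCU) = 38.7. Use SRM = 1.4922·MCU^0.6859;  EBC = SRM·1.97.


SRM = 1.4922·38.7^0.6859 = 18.3163
EBC = 18.3163·1.97

36.0831 EBC


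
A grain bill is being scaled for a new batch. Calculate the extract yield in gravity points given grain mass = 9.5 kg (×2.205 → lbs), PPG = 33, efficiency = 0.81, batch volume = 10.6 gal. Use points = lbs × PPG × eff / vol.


lbs = 9.5 × 2.205 = 20.9475
points = 20.9475 × 33 × 0.81 / 10.6

52.8233 points


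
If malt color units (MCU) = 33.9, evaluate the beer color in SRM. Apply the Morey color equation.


SRM = 1.4922 · MCU^0.6859
SRM = 1.4922 · 33.9^0.6859

16.7260 SRM


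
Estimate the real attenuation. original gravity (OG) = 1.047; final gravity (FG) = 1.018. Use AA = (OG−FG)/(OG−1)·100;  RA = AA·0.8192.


AA = (1.047 − 1.018)/(1.047 − 1)·100 = 61.7021
RA = 61.7021·0.8192

50.5464 %


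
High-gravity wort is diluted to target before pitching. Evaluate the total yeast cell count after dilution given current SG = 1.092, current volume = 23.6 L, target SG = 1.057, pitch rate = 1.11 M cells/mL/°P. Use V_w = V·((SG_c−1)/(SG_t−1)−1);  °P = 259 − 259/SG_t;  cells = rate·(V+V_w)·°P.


V_w = 23.6·((1.092−1)/(1.057−1)−1) = 14.4912
V_final = 23.6 + 14.4912 = 38.0912
°P = 259 − 259/1.057 = 13.9669
cells = 1.11·38.0912·13.9669

590.5376 billion cells


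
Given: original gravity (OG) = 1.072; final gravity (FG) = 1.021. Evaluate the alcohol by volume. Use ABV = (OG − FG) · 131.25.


ABV = (1.072 − 1.021) · 131.25

6.6938 % ABV


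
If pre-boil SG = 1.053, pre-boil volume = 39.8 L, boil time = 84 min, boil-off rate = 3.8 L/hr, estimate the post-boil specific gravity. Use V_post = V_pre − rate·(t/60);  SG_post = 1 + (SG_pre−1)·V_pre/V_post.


V_post = 39.8 − 3.8·(84/60) = 34.4800
SG_post = 1 + (1.053 − 1)·39.8/34.4800

1.0612


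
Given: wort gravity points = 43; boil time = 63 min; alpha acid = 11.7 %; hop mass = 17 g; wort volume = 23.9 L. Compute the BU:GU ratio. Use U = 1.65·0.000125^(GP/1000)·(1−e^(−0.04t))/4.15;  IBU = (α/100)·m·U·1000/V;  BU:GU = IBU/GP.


U = 1.65·0.000125^(43/1000)·(1−e^(−0.04·63))/4.15 = 0.2484
IBU = (11.7/100)·17·0.2484·1000/23.9 = 20.6733
BU:GU = 20.6733/43

0.4808


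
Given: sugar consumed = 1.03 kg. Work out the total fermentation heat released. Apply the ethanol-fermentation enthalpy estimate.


Q = m_sugar · 590 kJ/kg
Q = 1.03 · 590

607.7000 kJ


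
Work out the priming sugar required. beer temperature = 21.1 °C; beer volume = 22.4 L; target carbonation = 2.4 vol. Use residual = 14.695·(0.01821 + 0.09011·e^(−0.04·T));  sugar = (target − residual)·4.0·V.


residual = 14.695·(0.01821 + 0.09011·e^(−0.04·21.1)) = 0.8370
sugar = (2.4 − 0.8370)·4.0·22.4

140.0474 g


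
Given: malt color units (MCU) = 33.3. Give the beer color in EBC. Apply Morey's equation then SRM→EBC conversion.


SRM = 1.4922·MCU^0.6859;  EBC = SRM·1.97
SRM = 1.4922·33.3^0.6859 = 16.5223
EBC = 16.5223·1.97

32.5490 EBC


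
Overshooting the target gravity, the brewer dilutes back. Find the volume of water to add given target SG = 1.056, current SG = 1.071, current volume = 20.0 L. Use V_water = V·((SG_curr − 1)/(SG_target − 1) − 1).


V_water = 20.0·((1.071 − 1)/(1.056 − 1) − 1)

5.3571 L


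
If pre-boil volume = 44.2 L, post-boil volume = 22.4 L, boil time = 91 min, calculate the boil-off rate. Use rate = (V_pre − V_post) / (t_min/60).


rate = (44.2 − 22.4) / (91/60)

14.3736 L/hr


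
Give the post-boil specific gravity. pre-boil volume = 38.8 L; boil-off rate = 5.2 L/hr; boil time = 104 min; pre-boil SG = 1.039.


V_post = V_pre − rate·(t/60);  SG_post = 1 + (SG_pre−1)·V_pre/V_post
V_post = 38.8 − 5.2·(104/60) = 29.7867
SG_post = 1 + (1.039 − 1)·38.8/29.7867

1.0508


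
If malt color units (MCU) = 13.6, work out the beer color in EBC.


SRM = 1.4922·MCU^0.6859;  EBC = SRM·1.97
SRM = 1.4922·13.6^0.6859 = 8.9397
EBC = 8.9397·1.97

17.6111 EBC


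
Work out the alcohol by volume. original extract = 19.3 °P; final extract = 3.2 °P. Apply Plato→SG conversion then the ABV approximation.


SG = 259/(259 − P);  ABV = (OG − FG)·131.25
OG = 259/(259 − 19.3) = 1.0805
FG = 259/(259 − 3.2) = 1.0125
ABV = (1.0805 − 1.0125)·131.25

8.9260 % ABV


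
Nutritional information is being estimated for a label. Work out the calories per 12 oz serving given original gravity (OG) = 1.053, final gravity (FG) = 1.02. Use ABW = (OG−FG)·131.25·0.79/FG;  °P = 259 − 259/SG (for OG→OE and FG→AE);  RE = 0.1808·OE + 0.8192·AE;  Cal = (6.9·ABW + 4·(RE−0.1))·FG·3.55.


ABW = (1.053 − 1.02)·131.25·0.79/1.02 = 3.3546
OE = 259 − 259/1.053 = 13.0361 °P
AE = 259 − 259/1.02 = 5.0784 °P
RE = 0.1808·13.0361 + 0.8192·5.0784 = 6.5172 °P
Cal = (6.9·3.3546 + 4·(6.5172−0.1))·1.02·3.55

176.7606 kcal


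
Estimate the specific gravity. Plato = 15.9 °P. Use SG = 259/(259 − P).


SG = 259/(259 − 15.9)

1.0654


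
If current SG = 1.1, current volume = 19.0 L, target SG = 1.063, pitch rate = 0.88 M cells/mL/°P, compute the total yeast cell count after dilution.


V_w = V·((SG_c−1)/(SG_t−1)−1);  °P = 259 − 259/SG_t;  cells = rate·(V+V_w)·°P
V_w = 19.0·((1.1−1)/(1.063−1)−1) = 11.1587
V_final = 19.0 + 11.1587 = 30.1587
°P = 259 − 259/1.063 = 15.3500
cells = 0.88·30.1587·15.3500

407.3829 billion cells


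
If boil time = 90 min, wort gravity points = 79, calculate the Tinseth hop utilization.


U = 1.65·0.000125^(GP/1000) · (1 − e^(−0.04·t))/4.15
bigness = 1.65·0.000125^(79/1000) = 0.8112
boil_factor = (1 − e^(−0.04·90))/4.15 = 0.2344
U = 0.8112 · 0.2344

0.1901


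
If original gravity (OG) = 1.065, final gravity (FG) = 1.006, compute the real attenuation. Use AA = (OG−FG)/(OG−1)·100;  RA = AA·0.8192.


AA = (1.065 − 1.006)/(1.065 − 1)·100 = 90.7692
RA = 90.7692·0.8192

74.3582 %


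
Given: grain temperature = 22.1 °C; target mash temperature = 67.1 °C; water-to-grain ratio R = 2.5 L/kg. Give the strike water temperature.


T_strike = (0.41/R)·(T_mash − T_grain) + T_mash
T_strike = (0.41/2.5)·(67.1 − 22.1) + 67.1

74.4800 °C


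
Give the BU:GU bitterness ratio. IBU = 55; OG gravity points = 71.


BU:GU = IBU / OG_points
BU:GU = 55 / 71

0.7746


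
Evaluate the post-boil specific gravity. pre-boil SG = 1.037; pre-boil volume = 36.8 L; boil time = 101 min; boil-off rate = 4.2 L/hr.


V_post = V_pre − rate·(t/60);  SG_post = 1 + (SG_pre−1)·V_pre/V_post
V_post = 36.8 − 4.2·(101/60) = 29.7300
SG_post = 1 + (1.037 − 1)·36.8/29.7300

1.0458


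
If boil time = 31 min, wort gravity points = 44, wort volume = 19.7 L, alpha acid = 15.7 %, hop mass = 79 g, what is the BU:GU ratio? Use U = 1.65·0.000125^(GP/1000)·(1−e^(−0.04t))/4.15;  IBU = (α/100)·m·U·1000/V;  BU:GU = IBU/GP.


U = 1.65·0.000125^(44/1000)·(1−e^(−0.04·31))/4.15 = 0.1903
IBU = (15.7/100)·79·0.1903·1000/19.7 = 119.7830
BU:GU = 119.7830/44

2.7223


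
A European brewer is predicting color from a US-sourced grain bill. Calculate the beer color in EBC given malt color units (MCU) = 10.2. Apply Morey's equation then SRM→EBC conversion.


SRM = 1.4922·MCU^0.6859;  EBC = SRM·1.97
SRM = 1.4922·10.2^0.6859 = 7.3388
EBC = 7.3388·1.97

14.4575 EBC


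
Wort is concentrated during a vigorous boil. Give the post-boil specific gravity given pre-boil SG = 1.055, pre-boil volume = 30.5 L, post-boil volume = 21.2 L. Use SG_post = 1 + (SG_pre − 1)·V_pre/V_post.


pts_pre = (1.055 − 1)·1000 = 55.0000
pts_post = 55.0000·30.5/21.2 = 79.1274
SG_post = 1 + 79.1274/1000

1.0791


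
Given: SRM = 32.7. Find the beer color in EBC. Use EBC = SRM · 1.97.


EBC = 32.7 · 1.97

64.4190 EBC


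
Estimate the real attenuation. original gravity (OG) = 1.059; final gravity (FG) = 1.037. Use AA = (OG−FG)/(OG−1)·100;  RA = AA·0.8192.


AA = (1.059 − 1.037)/(1.059 − 1)·100 = 37.2881
RA = 37.2881·0.8192

30.5464 %


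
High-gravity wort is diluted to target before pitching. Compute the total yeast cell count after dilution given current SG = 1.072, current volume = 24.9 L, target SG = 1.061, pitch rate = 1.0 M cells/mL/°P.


V_w = V·((SG_c−1)/(SG_t−1)−1);  °P = 259 − 259/SG_t;  cells = rate·(V+V_w)·°P
V_w = 24.9·((1.072−1)/(1.061−1)−1) = 4.4902
V_final = 24.9 + 4.4902 = 29.3902
°P = 259 − 259/1.061 = 14.8907
cells = 1.0·29.3902·14.8907

437.6392 billion cells


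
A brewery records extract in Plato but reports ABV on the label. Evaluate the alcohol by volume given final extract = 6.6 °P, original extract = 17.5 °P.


SG = 259/(259 − P);  ABV = (OG − FG)·131.25
OG = 259/(259 − 17.5) = 1.0725
FG = 259/(259 − 6.6) = 1.0261
ABV = (1.0725 − 1.0261)·131.25

6.0788 % ABV


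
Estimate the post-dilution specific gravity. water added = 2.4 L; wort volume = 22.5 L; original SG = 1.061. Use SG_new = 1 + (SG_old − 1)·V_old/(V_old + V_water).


pts = (1.061 − 1)·1000·22.5/(22.5 + 2.4) = 55.1205
SG_new = 1 + 55.1205/1000

1.0551


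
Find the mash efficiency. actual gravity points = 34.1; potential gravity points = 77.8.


efficiency = actual / potential × 100
efficiency = 34.1 / 77.8 × 100

43.8303 %


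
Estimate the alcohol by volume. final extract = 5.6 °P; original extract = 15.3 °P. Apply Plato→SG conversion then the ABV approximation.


SG = 259/(259 − P);  ABV = (OG − FG)·131.25
OG = 259/(259 − 15.3) = 1.0628
FG = 259/(259 − 5.6) = 1.0221
ABV = (1.0628 − 1.0221)·131.25

5.3396 % ABV


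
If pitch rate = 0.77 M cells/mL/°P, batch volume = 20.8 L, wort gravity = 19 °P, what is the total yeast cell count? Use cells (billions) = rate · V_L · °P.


cells = 0.77 · 20.8 · 19

304.3040 billion cells


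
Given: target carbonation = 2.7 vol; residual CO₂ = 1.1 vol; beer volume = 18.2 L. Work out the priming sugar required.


sugar = (target − residual)·4.0·V
sugar = (2.7 − 1.1)·4.0·18.2

116.4800 g


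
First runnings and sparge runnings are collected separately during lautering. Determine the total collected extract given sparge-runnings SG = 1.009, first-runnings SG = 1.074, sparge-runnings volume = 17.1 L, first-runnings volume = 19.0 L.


total = Σ (SG_i − 1)·1000·V_i
first = (1.074 − 1)·1000·19.0 = 1406.0000
sparge = (1.009 − 1)·1000·17.1 = 153.9000
total = 1406.0000 + 153.9000

1559.9000 gravity·L


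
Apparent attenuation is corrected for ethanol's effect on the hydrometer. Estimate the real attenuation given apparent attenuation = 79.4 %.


RA = AA · 0.8192
RA = 79.4 · 0.8192

65.0445 %


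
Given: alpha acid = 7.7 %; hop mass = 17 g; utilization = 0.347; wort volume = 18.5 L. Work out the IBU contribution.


IBU = (α/100)·mass·U·1000 / V
IBU = (7.7/100)·17·0.347·1000 / 18.5

24.5526 IBU


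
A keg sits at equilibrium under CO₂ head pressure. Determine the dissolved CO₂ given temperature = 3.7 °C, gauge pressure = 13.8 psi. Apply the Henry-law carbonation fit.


vols = (P + 14.695)·(0.01821 + 0.09011·e^(−0.04·T))
vols = (13.8 + 14.695)·(0.01821 + 0.09011·e^(−0.04·3.7))

2.7333 volumes


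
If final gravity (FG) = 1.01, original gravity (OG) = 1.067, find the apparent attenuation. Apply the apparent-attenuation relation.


AA = (OG − FG)/(OG − 1) · 100
AA = (1.067 − 1.01)/(1.067 − 1) · 100

85.0746 %


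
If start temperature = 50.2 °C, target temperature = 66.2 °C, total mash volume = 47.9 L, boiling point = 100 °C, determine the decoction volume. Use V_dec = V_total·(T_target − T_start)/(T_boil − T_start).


V_dec = 47.9·(66.2 − 50.2)/(100 − 50.2)

15.3896 L


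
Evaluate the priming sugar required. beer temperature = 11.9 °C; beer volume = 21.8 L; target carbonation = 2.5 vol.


residual = 14.695·(0.01821 + 0.09011·e^(−0.04·T));  sugar = (target − residual)·4.0·V
residual = 14.695·(0.01821 + 0.09011·e^(−0.04·11.9)) = 1.0903
sugar = (2.5 − 1.0903)·4.0·21.8

122.9300 g


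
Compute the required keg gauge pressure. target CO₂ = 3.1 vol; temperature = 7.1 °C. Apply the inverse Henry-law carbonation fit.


psi = vols/(0.01821 + 0.09011·e^(−0.04·T)) − 14.695
psi = 3.1/(0.01821 + 0.09011·e^(−0.04·7.1)) − 14.695

21.3340 psi


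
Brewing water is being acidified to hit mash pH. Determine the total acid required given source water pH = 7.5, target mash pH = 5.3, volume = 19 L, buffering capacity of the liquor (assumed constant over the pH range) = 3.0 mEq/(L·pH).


acid = buffering capacity · (pH_source − pH_target) · V
acid = 3.0 · (7.5 − 5.3) · 19

125.4000 mEq


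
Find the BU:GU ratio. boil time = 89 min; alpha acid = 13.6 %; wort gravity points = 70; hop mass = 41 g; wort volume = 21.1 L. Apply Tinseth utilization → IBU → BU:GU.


U = 1.65·0.000125^(GP/1000)·(1−e^(−0.04t))/4.15;  IBU = (α/100)·m·U·1000/V;  BU:GU = IBU/GP
U = 1.65·0.000125^(70/1000)·(1−e^(−0.04·89))/4.15 = 0.2059
IBU = (13.6/100)·41·0.2059·1000/21.1 = 54.4164
BU:GU = 54.4164/70

0.7774


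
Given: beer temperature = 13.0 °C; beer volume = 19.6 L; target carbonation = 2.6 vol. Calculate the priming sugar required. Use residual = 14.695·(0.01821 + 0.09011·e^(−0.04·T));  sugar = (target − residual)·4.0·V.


residual = 14.695·(0.01821 + 0.09011·e^(−0.04·13.0)) = 1.0548
sugar = (2.6 − 1.0548)·4.0·19.6

121.1405 g


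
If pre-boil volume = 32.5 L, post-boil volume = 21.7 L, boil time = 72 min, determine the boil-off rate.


rate = (V_pre − V_post) / (t_min/60)
rate = (32.5 − 21.7) / (72/60)

9.0000 L/hr


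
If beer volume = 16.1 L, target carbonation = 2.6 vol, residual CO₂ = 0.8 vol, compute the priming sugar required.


sugar = (target − residual)·4.0·V
sugar = (2.6 − 0.8)·4.0·16.1

115.9200 g


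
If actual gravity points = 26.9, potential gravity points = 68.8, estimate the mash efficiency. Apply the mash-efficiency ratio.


efficiency = actual / potential × 100
efficiency = 26.9 / 68.8 × 100

39.0988 %


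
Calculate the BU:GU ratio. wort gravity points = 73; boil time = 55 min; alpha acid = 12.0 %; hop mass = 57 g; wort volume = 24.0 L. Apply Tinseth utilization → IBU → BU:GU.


U = 1.65·0.000125^(GP/1000)·(1−e^(−0.04t))/4.15;  IBU = (α/100)·m·U·1000/V;  BU:GU = IBU/GP
U = 1.65·0.000125^(73/1000)·(1−e^(−0.04·55))/4.15 = 0.1834
IBU = (12.0/100)·57·0.1834·1000/24.0 = 52.2821
BU:GU = 52.2821/73

0.7162


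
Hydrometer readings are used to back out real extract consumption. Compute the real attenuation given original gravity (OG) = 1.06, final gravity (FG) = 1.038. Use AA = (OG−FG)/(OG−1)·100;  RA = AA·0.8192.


AA = (1.06 − 1.038)/(1.06 − 1)·100 = 36.6667
RA = 36.6667·0.8192

30.0373 %


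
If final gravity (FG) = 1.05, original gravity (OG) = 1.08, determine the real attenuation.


AA = (OG−FG)/(OG−1)·100;  RA = AA·0.8192
AA = (1.08 − 1.05)/(1.08 − 1)·100 = 37.5000
RA = 37.5000·0.8192

30.7200 %


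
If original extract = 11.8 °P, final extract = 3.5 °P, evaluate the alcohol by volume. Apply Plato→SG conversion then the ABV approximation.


SG = 259/(259 − P);  ABV = (OG − FG)·131.25
OG = 259/(259 − 11.8) = 1.0477
FG = 259/(259 − 3.5) = 1.0137
ABV = (1.0477 − 1.0137)·131.25

4.4672 % ABV


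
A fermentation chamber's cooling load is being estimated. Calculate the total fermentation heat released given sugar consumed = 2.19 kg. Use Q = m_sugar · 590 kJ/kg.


Q = 2.19 · 590

1292.1000 kJ


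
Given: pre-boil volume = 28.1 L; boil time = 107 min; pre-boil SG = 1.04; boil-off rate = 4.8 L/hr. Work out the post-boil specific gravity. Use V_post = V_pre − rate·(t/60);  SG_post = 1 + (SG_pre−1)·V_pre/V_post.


V_post = 28.1 − 4.8·(107/60) = 19.5400
SG_post = 1 + (1.04 − 1)·28.1/19.5400

1.0575


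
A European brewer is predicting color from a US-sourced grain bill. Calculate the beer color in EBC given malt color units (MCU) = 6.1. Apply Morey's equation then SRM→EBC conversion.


SRM = 1.4922·MCU^0.6859;  EBC = SRM·1.97
SRM = 1.4922·6.1^0.6859 = 5.1580
EBC = 5.1580·1.97

10.1613 EBC


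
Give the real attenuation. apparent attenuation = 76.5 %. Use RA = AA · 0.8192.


RA = 76.5 · 0.8192

62.6688 %


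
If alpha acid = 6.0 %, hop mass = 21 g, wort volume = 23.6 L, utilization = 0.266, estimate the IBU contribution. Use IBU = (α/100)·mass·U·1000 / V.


IBU = (6.0/100)·21·0.266·1000 / 23.6

14.2017 IBU


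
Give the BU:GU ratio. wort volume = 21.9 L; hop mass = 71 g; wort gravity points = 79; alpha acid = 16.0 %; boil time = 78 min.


U = 1.65·0.000125^(GP/1000)·(1−e^(−0.04t))/4.15;  IBU = (α/100)·m·U·1000/V;  BU:GU = IBU/GP
U = 1.65·0.000125^(79/1000)·(1−e^(−0.04·78))/4.15 = 0.1868
IBU = (16.0/100)·71·0.1868·1000/21.9 = 96.9198
BU:GU = 96.9198/79

1.2268


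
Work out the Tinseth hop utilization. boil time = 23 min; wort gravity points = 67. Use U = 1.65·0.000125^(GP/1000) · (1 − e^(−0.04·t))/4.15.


bigness = 1.65·0.000125^(67/1000) = 0.9036
boil_factor = (1 − e^(−0.04·23))/4.15 = 0.1449
U = 0.9036 · 0.1449

0.1310


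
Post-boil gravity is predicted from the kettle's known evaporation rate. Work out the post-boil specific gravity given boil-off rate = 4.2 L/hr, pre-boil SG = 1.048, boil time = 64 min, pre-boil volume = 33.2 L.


V_post = V_pre − rate·(t/60);  SG_post = 1 + (SG_pre−1)·V_pre/V_post
V_post = 33.2 − 4.2·(64/60) = 28.7200
SG_post = 1 + (1.048 − 1)·33.2/28.7200

1.0555


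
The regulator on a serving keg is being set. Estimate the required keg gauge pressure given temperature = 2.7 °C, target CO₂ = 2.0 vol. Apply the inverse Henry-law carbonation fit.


psi = vols/(0.01821 + 0.09011·e^(−0.04·T)) − 14.695
psi = 2.0/(0.01821 + 0.09011·e^(−0.04·2.7)) − 14.695

5.4876 psi


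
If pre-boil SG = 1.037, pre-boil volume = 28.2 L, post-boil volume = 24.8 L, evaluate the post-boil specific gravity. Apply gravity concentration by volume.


SG_post = 1 + (SG_pre − 1)·V_pre/V_post
pts_pre = (1.037 − 1)·1000 = 37.0000
pts_post = 37.0000·28.2/24.8 = 42.0726
SG_post = 1 + 42.0726/1000

1.0421


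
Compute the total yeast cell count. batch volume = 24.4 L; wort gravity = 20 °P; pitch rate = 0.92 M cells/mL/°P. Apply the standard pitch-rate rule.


cells (billions) = rate · V_L · °P
cells = 0.92 · 24.4 · 20

448.9600 billion cells


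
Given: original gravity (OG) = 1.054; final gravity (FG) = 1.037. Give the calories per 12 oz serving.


ABW = (OG−FG)·131.25·0.79/FG;  °P = 259 − 259/SG (for OG→OE and FG→AE);  RE = 0.1808·OE + 0.8192·AE;  Cal = (6.9·ABW + 4·(RE−0.1))·FG·3.55
ABW = (1.054 − 1.037)·131.25·0.79/1.037 = 1.6998
OE = 259 − 259/1.054 = 13.2694 °P
AE = 259 − 259/1.037 = 9.2411 °P
RE = 0.1808·13.2694 + 0.8192·9.2411 = 9.9694 °P
Cal = (6.9·1.6998 + 4·(9.9694−0.1))·1.037·3.55

188.5080 kcal


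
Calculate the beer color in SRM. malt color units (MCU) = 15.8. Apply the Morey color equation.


SRM = 1.4922 · MCU^0.6859
SRM = 1.4922 · 15.8^0.6859

9.9080 SRM


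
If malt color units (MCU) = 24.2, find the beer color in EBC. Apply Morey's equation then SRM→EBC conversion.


SRM = 1.4922·MCU^0.6859;  EBC = SRM·1.97
SRM = 1.4922·24.2^0.6859 = 13.2735
EBC = 13.2735·1.97

26.1488 EBC


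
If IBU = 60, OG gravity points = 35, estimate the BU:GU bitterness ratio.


BU:GU = IBU / OG_points
BU:GU = 60 / 35

1.7143


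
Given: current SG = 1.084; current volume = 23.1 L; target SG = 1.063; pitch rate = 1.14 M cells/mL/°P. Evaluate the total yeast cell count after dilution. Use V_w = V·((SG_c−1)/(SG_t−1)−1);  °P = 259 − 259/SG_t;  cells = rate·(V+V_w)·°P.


V_w = 23.1·((1.084−1)/(1.063−1)−1) = 7.7000
V_final = 23.1 + 7.7000 = 30.8000
°P = 259 − 259/1.063 = 15.3500
cells = 1.14·30.8000·15.3500

538.9675 billion cells


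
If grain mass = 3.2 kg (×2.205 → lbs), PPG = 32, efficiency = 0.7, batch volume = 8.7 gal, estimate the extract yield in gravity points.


points = lbs × PPG × eff / vol
lbs = 3.2 × 2.205 = 7.0560
points = 7.0560 × 32 × 0.7 / 8.7

18.1672 points


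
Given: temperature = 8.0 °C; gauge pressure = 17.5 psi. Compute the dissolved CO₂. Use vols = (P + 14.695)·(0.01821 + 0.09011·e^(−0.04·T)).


vols = (17.5 + 14.695)·(0.01821 + 0.09011·e^(−0.04·8.0))

2.6929 volumes


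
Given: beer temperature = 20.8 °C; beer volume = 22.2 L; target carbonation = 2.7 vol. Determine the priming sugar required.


residual = 14.695·(0.01821 + 0.09011·e^(−0.04·T));  sugar = (target − residual)·4.0·V
residual = 14.695·(0.01821 + 0.09011·e^(−0.04·20.8)) = 0.8438
sugar = (2.7 − 0.8438)·4.0·22.2

164.8266 g


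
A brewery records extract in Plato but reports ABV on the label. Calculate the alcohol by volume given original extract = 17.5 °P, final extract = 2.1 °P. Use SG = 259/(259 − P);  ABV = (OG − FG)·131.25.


OG = 259/(259 − 17.5) = 1.0725
FG = 259/(259 − 2.1) = 1.0082
ABV = (1.0725 − 1.0082)·131.25

8.4380 % ABV


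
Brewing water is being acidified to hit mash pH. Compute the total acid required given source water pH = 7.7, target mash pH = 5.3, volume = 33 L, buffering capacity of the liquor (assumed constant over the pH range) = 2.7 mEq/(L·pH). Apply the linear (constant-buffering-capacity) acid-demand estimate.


acid = buffering capacity · (pH_source − pH_target) · V
acid = 2.7 · (7.7 − 5.3) · 33

213.8400 mEq


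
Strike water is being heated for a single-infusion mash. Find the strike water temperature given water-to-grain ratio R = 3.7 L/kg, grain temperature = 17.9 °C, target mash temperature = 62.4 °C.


T_strike = (0.41/R)·(T_mash − T_grain) + T_mash
T_strike = (0.41/3.7)·(62.4 − 17.9) + 62.4

67.3311 °C


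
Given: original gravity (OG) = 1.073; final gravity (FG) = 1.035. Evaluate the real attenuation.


AA = (OG−FG)/(OG−1)·100;  RA = AA·0.8192
AA = (1.073 − 1.035)/(1.073 − 1)·100 = 52.0548
RA = 52.0548·0.8192

42.6433 %


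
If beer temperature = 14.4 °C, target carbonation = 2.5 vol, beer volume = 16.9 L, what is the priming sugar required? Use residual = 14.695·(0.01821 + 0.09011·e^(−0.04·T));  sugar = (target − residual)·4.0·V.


residual = 14.695·(0.01821 + 0.09011·e^(−0.04·14.4)) = 1.0120
sugar = (2.5 − 1.0120)·4.0·16.9

100.5911 g


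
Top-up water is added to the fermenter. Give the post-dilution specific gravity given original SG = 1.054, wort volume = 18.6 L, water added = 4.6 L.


SG_new = 1 + (SG_old − 1)·V_old/(V_old + V_water)
pts = (1.054 − 1)·1000·18.6/(18.6 + 4.6) = 43.2931
SG_new = 1 + 43.2931/1000

1.0433


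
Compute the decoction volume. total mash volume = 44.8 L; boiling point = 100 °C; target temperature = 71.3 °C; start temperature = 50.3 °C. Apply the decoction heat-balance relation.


V_dec = V_total·(T_target − T_start)/(T_boil − T_start)
V_dec = 44.8·(71.3 − 50.3)/(100 − 50.3)

18.9296 L


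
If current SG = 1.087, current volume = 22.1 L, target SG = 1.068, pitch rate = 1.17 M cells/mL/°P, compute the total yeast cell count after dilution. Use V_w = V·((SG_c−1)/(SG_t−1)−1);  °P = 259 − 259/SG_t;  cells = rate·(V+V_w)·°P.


V_w = 22.1·((1.087−1)/(1.068−1)−1) = 6.1750
V_final = 22.1 + 6.1750 = 28.2750
°P = 259 − 259/1.068 = 16.4906
cells = 1.17·28.2750·16.4906

545.5391 billion cells


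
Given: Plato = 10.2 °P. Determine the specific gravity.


SG = 259/(259 − P)
SG = 259/(259 − 10.2)

1.0410


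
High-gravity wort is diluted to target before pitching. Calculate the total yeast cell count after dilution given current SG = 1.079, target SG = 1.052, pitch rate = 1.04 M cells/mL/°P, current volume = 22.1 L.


V_w = V·((SG_c−1)/(SG_t−1)−1);  °P = 259 − 259/SG_t;  cells = rate·(V+V_w)·°P
V_w = 22.1·((1.079−1)/(1.052−1)−1) = 11.4750
V_final = 22.1 + 11.4750 = 33.5750
°P = 259 − 259/1.052 = 12.8023
cells = 1.04·33.5750·12.8023

447.0301 billion cells


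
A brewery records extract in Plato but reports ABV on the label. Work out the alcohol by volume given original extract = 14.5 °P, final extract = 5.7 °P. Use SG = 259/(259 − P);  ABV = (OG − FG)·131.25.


OG = 259/(259 − 14.5) = 1.0593
FG = 259/(259 − 5.7) = 1.0225
ABV = (1.0593 − 1.0225)·131.25

4.8302 % ABV


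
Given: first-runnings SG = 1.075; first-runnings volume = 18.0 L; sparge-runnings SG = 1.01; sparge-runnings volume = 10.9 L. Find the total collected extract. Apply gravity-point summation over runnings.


total = Σ (SG_i − 1)·1000·V_i
first = (1.075 − 1)·1000·18.0 = 1350.0000
sparge = (1.01 − 1)·1000·10.9 = 109.0000
total = 1350.0000 + 109.0000

1459.0000 gravity·L


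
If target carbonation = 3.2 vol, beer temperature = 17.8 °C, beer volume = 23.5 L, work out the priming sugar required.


residual = 14.695·(0.01821 + 0.09011·e^(−0.04·T));  sugar = (target − residual)·4.0·V
residual = 14.695·(0.01821 + 0.09011·e^(−0.04·17.8)) = 0.9173
sugar = (3.2 − 0.9173)·4.0·23.5

214.5725 g


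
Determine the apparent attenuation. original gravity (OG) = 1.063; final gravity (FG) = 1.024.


AA = (OG − FG)/(OG − 1) · 100
AA = (1.063 − 1.024)/(1.063 − 1) · 100

61.9048 %


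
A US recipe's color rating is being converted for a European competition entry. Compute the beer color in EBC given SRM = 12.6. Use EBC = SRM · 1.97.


EBC = 12.6 · 1.97

24.8220 EBC


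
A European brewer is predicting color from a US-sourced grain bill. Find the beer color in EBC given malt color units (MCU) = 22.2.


SRM = 1.4922·MCU^0.6859;  EBC = SRM·1.97
SRM = 1.4922·22.2^0.6859 = 12.5110
EBC = 12.5110·1.97

24.6466 EBC


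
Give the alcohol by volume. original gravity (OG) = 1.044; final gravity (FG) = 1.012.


ABV = (OG − FG) · 131.25
ABV = (1.044 − 1.012) · 131.25

4.2000 % ABV


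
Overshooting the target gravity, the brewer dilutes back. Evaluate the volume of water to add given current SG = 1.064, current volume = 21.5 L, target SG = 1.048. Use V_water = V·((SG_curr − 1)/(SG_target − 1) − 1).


V_water = 21.5·((1.064 − 1)/(1.048 − 1) − 1)

7.1667 L


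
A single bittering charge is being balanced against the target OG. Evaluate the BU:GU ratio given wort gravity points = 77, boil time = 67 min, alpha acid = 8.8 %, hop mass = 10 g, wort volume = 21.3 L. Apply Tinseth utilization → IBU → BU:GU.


U = 1.65·0.000125^(GP/1000)·(1−e^(−0.04t))/4.15;  IBU = (α/100)·m·U·1000/V;  BU:GU = IBU/GP
U = 1.65·0.000125^(77/1000)·(1−e^(−0.04·67))/4.15 = 0.1854
IBU = (8.8/100)·10·0.1854·1000/21.3 = 7.6587
BU:GU = 7.6587/77

0.0995


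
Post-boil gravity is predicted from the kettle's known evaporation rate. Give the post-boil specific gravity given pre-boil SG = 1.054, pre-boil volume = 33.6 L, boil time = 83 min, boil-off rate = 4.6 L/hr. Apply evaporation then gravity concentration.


V_post = V_pre − rate·(t/60);  SG_post = 1 + (SG_pre−1)·V_pre/V_post
V_post = 33.6 − 4.6·(83/60) = 27.2367
SG_post = 1 + (1.054 − 1)·33.6/27.2367

1.0666


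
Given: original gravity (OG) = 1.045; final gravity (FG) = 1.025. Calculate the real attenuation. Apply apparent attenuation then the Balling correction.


AA = (OG−FG)/(OG−1)·100;  RA = AA·0.8192
AA = (1.045 − 1.025)/(1.045 − 1)·100 = 44.4444
RA = 44.4444·0.8192

36.4089 %


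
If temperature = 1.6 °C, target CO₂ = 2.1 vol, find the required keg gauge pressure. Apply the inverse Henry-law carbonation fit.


psi = vols/(0.01821 + 0.09011·e^(−0.04·T)) − 14.695
psi = 2.1/(0.01821 + 0.09011·e^(−0.04·1.6)) − 14.695

5.7462 psi


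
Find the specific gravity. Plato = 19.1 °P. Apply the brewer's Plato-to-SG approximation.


SG = 259/(259 − P)
SG = 259/(259 − 19.1)

1.0796


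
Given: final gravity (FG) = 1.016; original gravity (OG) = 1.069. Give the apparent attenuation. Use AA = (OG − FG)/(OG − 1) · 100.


AA = (1.069 − 1.016)/(1.069 − 1) · 100

76.8116 %


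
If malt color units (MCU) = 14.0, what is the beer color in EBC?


SRM = 1.4922·MCU^0.6859;  EBC = SRM·1.97
SRM = 1.4922·14.0^0.6859 = 9.1192
EBC = 9.1192·1.97

17.9648 EBC


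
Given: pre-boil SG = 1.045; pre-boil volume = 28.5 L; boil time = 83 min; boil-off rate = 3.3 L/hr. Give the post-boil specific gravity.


V_post = V_pre − rate·(t/60);  SG_post = 1 + (SG_pre−1)·V_pre/V_post
V_post = 28.5 − 3.3·(83/60) = 23.9350
SG_post = 1 + (1.045 − 1)·28.5/23.9350

1.0536


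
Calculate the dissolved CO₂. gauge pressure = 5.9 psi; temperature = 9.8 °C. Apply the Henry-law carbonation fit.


vols = (P + 14.695)·(0.01821 + 0.09011·e^(−0.04·T))
vols = (5.9 + 14.695)·(0.01821 + 0.09011·e^(−0.04·9.8))

1.6290 volumes


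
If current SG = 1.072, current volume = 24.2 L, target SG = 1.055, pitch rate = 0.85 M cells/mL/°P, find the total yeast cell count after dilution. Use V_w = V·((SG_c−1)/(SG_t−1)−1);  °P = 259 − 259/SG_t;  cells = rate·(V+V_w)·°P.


V_w = 24.2·((1.072−1)/(1.055−1)−1) = 7.4800
V_final = 24.2 + 7.4800 = 31.6800
°P = 259 − 259/1.055 = 13.5024
cells = 0.85·31.6800·13.5024

363.5918 billion cells


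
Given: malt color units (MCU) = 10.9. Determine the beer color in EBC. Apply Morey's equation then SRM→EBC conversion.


SRM = 1.4922·MCU^0.6859;  EBC = SRM·1.97
SRM = 1.4922·10.9^0.6859 = 7.6806
EBC = 7.6806·1.97

15.1309 EBC


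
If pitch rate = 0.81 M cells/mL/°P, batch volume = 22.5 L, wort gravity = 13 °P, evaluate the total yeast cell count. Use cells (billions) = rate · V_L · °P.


cells = 0.81 · 22.5 · 13

236.9250 billion cells


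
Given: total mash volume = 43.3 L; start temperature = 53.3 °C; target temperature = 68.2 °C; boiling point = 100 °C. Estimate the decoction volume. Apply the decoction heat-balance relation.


V_dec = V_total·(T_target − T_start)/(T_boil − T_start)
V_dec = 43.3·(68.2 − 53.3)/(100 − 53.3)

13.8152 L


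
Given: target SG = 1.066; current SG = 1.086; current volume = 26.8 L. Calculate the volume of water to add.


V_water = V·((SG_curr − 1)/(SG_target − 1) − 1)
V_water = 26.8·((1.086 − 1)/(1.066 − 1) − 1)

8.1212 L


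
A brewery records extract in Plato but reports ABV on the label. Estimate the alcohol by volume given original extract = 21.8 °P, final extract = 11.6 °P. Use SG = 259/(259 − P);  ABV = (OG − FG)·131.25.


OG = 259/(259 − 21.8) = 1.0919
FG = 259/(259 − 11.6) = 1.0469
ABV = (1.0919 − 1.0469)·131.25

5.9086 % ABV


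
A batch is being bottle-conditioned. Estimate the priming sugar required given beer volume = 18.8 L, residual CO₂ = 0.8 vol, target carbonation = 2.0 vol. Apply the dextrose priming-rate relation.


sugar = (target − residual)·4.0·V
sugar = (2.0 − 0.8)·4.0·18.8

90.2400 g


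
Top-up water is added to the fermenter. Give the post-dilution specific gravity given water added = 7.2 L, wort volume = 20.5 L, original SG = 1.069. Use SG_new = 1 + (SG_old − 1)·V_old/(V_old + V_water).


pts = (1.069 − 1)·1000·20.5/(20.5 + 7.2) = 51.0650
SG_new = 1 + 51.0650/1000

1.0511


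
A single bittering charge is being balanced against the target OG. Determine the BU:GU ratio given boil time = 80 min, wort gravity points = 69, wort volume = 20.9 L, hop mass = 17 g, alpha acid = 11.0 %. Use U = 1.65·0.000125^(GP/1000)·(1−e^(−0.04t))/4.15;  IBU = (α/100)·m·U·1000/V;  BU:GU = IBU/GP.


U = 1.65·0.000125^(69/1000)·(1−e^(−0.04·80))/4.15 = 0.2051
IBU = (11.0/100)·17·0.2051·1000/20.9 = 18.3546
BU:GU = 18.3546/69

0.2660


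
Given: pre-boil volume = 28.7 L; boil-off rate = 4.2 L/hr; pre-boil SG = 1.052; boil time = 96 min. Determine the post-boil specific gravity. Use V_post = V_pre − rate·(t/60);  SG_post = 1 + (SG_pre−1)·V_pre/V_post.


V_post = 28.7 − 4.2·(96/60) = 21.9800
SG_post = 1 + (1.052 − 1)·28.7/21.9800

1.0679


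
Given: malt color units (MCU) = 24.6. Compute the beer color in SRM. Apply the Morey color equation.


SRM = 1.4922 · MCU^0.6859
SRM = 1.4922 · 24.6^0.6859

13.4236 SRM


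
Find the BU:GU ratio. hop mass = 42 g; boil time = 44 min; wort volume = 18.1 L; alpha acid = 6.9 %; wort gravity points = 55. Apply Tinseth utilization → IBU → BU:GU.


U = 1.65·0.000125^(GP/1000)·(1−e^(−0.04t))/4.15;  IBU = (α/100)·m·U·1000/V;  BU:GU = IBU/GP
U = 1.65·0.000125^(55/1000)·(1−e^(−0.04·44))/4.15 = 0.2008
IBU = (6.9/100)·42·0.2008·1000/18.1 = 32.1509
BU:GU = 32.1509/55

0.5846


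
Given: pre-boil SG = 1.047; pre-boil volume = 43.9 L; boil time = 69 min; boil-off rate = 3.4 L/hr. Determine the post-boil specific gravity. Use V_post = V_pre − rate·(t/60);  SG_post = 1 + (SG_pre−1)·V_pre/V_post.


V_post = 43.9 − 3.4·(69/60) = 39.9900
SG_post = 1 + (1.047 − 1)·43.9/39.9900

1.0516


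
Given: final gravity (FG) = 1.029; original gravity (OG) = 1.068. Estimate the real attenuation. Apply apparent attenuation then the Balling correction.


AA = (OG−FG)/(OG−1)·100;  RA = AA·0.8192
AA = (1.068 − 1.029)/(1.068 − 1)·100 = 57.3529
RA = 57.3529·0.8192

46.9835 %


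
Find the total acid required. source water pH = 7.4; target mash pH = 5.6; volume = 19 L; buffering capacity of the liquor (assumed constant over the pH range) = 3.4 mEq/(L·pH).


acid = buffering capacity · (pH_source − pH_target) · V
acid = 3.4 · (7.4 − 5.6) · 19

116.2800 mEq


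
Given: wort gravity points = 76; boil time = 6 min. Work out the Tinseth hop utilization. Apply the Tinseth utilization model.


U = 1.65·0.000125^(GP/1000) · (1 − e^(−0.04·t))/4.15
bigness = 1.65·0.000125^(76/1000) = 0.8334
boil_factor = (1 − e^(−0.04·6))/4.15 = 0.0514
U = 0.8334 · 0.0514

0.0428


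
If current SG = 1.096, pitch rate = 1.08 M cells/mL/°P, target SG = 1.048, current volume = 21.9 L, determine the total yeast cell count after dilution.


V_w = V·((SG_c−1)/(SG_t−1)−1);  °P = 259 − 259/SG_t;  cells = rate·(V+V_w)·°P
V_w = 21.9·((1.096−1)/(1.048−1)−1) = 21.9000
V_final = 21.9 + 21.9000 = 43.8000
°P = 259 − 259/1.048 = 11.8626
cells = 1.08·43.8000·11.8626

561.1482 billion cells


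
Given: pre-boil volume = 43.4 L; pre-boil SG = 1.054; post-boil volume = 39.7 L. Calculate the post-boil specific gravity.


SG_post = 1 + (SG_pre − 1)·V_pre/V_post
pts_pre = (1.054 − 1)·1000 = 54.0000
pts_post = 54.0000·43.4/39.7 = 59.0327
SG_post = 1 + 59.0327/1000

1.0590


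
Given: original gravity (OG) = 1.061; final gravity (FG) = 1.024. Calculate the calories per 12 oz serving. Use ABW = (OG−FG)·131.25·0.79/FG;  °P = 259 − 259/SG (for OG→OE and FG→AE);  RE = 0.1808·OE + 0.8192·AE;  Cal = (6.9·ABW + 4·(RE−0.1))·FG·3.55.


ABW = (1.061 − 1.024)·131.25·0.79/1.024 = 3.7465
OE = 259 − 259/1.061 = 14.8907 °P
AE = 259 − 259/1.024 = 6.0703 °P
RE = 0.1808·14.8907 + 0.8192·6.0703 = 7.6650 °P
Cal = (6.9·3.7465 + 4·(7.6650−0.1))·1.024·3.55

203.9752 kcal


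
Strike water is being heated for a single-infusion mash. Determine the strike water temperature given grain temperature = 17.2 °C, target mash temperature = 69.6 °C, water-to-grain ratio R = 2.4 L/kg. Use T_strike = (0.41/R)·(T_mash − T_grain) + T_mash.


T_strike = (0.41/2.4)·(69.6 − 17.2) + 69.6

78.5517 °C


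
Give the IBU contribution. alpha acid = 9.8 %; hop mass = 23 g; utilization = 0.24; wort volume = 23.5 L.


IBU = (α/100)·mass·U·1000 / V
IBU = (9.8/100)·23·0.24·1000 / 23.5

23.0196 IBU


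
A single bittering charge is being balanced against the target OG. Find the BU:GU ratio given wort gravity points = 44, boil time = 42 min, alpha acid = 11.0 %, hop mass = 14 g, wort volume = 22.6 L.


U = 1.65·0.000125^(GP/1000)·(1−e^(−0.04t))/4.15;  IBU = (α/100)·m·U·1000/V;  BU:GU = IBU/GP
U = 1.65·0.000125^(44/1000)·(1−e^(−0.04·42))/4.15 = 0.2178
IBU = (11.0/100)·14·0.2178·1000/22.6 = 14.8435
BU:GU = 14.8435/44

0.3374


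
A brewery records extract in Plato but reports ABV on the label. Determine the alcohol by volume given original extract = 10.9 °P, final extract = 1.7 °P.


SG = 259/(259 − P);  ABV = (OG − FG)·131.25
OG = 259/(259 − 10.9) = 1.0439
FG = 259/(259 − 1.7) = 1.0066
ABV = (1.0439 − 1.0066)·131.25

4.8991 % ABV
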